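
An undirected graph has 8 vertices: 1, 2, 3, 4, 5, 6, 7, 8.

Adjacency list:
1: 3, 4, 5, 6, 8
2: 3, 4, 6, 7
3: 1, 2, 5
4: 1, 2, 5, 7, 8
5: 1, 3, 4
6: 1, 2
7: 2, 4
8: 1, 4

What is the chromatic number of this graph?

1, 4, 5 are pairwise adjacent, so at least 3 colors are needed.
3 colors suffice: color red → {3, 4, 6}; color blue → {1, 2}; color green → {5, 7, 8}. Each edge has distinct colors on its endpoints.

3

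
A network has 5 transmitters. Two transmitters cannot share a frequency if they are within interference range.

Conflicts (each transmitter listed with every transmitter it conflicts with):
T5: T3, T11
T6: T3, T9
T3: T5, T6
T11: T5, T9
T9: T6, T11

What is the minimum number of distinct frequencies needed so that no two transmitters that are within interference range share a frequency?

The cycle T11-T5-T3-T6-T9-T11 has odd length 5, so it cannot be 2-colored; at least 3 frequencies are needed.
3 frequencies suffice: frequency 1 → {T3, T11}; frequency 2 → {T5, T6}; frequency 3 → {T9}. Each listed conflict is separated.

3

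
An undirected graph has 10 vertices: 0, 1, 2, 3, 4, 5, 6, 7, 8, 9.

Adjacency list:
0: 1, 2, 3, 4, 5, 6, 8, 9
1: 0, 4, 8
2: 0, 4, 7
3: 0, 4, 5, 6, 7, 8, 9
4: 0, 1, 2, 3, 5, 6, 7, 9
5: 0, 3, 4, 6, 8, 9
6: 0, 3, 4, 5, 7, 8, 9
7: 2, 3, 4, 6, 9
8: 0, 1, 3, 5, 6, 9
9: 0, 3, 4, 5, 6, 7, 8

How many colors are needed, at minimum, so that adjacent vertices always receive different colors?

0, 3, 5, 6, 8, 9 are mutually adjacent (a clique of size 6), so at least 6 colors are needed.
A valid assignment using 6 colors: 0=a, 1=c, 2=c, 3=c, 4=b, 5=f, 6=d, 7=a, 8=b, 9=e. Each edge has distinct colors on its endpoints.

6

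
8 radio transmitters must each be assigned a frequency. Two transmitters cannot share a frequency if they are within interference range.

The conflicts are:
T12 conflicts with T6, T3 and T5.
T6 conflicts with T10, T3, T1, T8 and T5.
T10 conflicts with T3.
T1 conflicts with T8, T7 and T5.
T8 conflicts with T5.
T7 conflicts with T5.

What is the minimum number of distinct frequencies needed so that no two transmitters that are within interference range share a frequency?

4

T6, T1, T8, T5 all conflict with each other, so at least 4 frequencies are needed.
4 frequencies suffice: T12=3, T6=1, T10=3, T3=2, T1=3, T8=4, T7=1, T5=2. No two conflicting transmitters share a frequency.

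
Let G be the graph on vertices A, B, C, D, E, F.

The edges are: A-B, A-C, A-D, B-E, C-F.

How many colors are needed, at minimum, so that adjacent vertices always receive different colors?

C and F are adjacent, so at least 2 colors are needed.
2 colors suffice: color 1 → {A, E, F}; color 2 → {B, C, D}. Each edge has distinct colors on its endpoints.

2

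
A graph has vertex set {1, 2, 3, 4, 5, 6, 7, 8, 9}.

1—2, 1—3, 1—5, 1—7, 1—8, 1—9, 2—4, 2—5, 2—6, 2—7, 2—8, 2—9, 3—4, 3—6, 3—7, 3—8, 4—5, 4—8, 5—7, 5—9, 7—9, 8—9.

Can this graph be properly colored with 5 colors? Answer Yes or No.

The chromatic number is 5. 1, 2, 5, 7, 9 are pairwise adjacent (a clique of size 5), so at least 5 colors are needed.
A valid assignment using 5 colors: 1=blue, 2=red, 3=red, 4=blue, 5=green, 6=blue, 7=purple, 8=green, 9=yellow.
That is already a proper 5-coloring.

Yes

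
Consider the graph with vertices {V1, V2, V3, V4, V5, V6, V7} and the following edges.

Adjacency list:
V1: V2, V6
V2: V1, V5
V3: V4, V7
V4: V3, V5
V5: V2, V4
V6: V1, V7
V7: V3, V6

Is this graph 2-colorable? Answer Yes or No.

No

The cycle V4-V5-V2-V1-V6-V7-V3-V4 has odd length 7, so it cannot be 2-colored; at least 3 colors are needed.
So 2 colors are not enough.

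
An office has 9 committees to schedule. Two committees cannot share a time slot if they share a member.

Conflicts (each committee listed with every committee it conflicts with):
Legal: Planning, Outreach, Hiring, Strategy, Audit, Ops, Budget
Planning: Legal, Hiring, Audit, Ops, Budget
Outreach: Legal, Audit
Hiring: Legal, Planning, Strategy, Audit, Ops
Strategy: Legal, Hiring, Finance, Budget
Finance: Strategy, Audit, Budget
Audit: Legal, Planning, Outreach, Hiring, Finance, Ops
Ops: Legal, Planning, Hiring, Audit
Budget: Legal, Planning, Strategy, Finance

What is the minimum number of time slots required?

5

Legal, Planning, Hiring, Audit, Ops all conflict with each other, so at least 5 time slots are needed.
5 time slots suffice: time slot 1 → {Legal, Finance}; time slot 2 → {Strategy, Audit}; time slot 3 → {Outreach, Hiring, Budget}; time slot 4 → {Planning}; time slot 5 → {Ops}. No two conflicting committees share a time slot.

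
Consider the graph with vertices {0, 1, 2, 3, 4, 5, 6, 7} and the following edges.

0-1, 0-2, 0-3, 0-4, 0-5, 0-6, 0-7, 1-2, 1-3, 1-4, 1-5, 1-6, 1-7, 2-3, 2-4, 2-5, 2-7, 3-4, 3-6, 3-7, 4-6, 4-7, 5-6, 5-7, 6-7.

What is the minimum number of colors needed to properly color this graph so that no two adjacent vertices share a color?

6

0, 1, 2, 3, 4, 7 form a clique, so at least 6 colors are needed.
6 colors suffice: color red → {1}; color blue → {0}; color green → {7}; color yellow → {2, 6}; color purple → {4, 5}; color orange → {3}. Each edge has distinct colors on its endpoints.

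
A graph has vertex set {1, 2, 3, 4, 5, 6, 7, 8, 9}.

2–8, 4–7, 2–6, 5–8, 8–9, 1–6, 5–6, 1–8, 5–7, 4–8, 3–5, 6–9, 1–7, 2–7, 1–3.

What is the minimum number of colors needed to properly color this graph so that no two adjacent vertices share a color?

1 and 6 are adjacent, so at least 2 colors are needed.
2 colors suffice: color a → {3, 6, 7, 8}; color b → {1, 2, 4, 5, 9}. Every edge joins two different colors.

2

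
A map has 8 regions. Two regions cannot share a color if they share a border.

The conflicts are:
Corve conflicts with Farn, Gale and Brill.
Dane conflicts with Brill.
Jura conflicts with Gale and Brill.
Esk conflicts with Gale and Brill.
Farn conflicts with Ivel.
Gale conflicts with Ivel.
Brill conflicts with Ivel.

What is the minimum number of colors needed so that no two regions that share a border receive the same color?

2

Corve and Brill conflict, so at least 2 colors are needed.
One proper 2-coloring: Corve=2, Dane=2, Jura=2, Esk=2, Farn=1, Gale=1, Brill=1, Ivel=2. Every pair that conflicts lands in different colors.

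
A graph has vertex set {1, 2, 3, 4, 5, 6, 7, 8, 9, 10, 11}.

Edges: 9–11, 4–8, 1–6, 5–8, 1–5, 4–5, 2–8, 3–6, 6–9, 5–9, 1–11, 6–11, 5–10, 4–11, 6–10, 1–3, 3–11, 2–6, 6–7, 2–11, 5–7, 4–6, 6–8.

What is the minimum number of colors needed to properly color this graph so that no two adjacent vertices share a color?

1, 3, 6, 11 are mutually adjacent (a clique of size 4), so at least 4 colors are needed.
A valid assignment using 4 colors: 1=c, 2=c, 3=d, 4=c, 5=a, 6=a, 7=b, 8=b, 9=c, 10=b, 11=b. No two adjacent vertices share a color.

4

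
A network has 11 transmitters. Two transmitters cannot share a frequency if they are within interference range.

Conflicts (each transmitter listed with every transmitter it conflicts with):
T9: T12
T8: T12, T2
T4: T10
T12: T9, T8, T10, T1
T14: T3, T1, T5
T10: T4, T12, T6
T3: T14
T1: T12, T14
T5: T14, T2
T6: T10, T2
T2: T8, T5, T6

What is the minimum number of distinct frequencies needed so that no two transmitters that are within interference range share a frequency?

The cycle T10-T6-T2-T8-T12-T10 has odd length 5, so it cannot be 2-colored; at least 3 frequencies are needed.
Using 3 frequencies: T9=2, T8=2, T4=1, T12=1, T14=1, T10=2, T3=2, T1=2, T5=2, T6=3, T2=1. No two conflicting transmitters share a frequency.

3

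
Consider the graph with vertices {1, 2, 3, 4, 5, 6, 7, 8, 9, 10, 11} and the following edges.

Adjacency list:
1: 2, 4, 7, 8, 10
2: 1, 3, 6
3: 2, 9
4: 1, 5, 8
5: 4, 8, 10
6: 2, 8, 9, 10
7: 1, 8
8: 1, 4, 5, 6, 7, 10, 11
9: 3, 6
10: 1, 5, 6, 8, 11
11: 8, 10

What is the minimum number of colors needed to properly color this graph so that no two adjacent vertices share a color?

3

1, 4, 8 are pairwise adjacent, so at least 3 colors are needed.
3 colors suffice: color red → {2, 8, 9}; color blue → {1, 3, 5, 6, 11}; color green → {4, 7, 10}. Each edge has distinct colors on its endpoints.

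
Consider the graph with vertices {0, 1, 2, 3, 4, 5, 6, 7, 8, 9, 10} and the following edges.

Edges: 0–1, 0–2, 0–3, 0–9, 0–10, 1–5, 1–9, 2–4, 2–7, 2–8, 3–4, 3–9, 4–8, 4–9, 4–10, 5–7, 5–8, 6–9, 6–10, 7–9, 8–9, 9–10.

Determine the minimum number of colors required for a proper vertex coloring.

2, 4, 8 are pairwise adjacent, so at least 3 colors are needed.
3 colors suffice: 0=b, 1=c, 2=a, 3=c, 4=b, 5=a, 6=b, 7=b, 8=c, 9=a, 10=c. Every edge joins two different colors.

3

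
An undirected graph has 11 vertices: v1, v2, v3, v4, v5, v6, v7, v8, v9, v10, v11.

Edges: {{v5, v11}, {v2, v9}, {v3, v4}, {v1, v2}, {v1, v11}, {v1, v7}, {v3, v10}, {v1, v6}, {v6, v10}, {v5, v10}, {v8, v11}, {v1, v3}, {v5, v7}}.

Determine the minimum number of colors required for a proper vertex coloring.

3

The cycle v7-v1-v3-v10-v5-v7 has odd length 5, so it cannot be 2-colored; at least 3 colors are needed.
3 colors suffice: color 1 → {v1, v4, v8, v9, v10}; color 2 → {v2, v3, v6, v7, v11}; color 3 → {v5}. Every edge joins two different colors.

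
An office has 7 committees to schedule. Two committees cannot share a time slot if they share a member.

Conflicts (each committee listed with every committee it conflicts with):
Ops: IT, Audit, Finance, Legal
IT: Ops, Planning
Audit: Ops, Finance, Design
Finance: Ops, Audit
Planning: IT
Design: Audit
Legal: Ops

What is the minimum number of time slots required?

3

Ops, Audit, Finance are mutually in conflict, so at least 3 time slots are needed.
3 time slots suffice: Ops=1, IT=2, Audit=2, Finance=3, Planning=1, Design=1, Legal=2. Every pair that conflicts lands in different time slots.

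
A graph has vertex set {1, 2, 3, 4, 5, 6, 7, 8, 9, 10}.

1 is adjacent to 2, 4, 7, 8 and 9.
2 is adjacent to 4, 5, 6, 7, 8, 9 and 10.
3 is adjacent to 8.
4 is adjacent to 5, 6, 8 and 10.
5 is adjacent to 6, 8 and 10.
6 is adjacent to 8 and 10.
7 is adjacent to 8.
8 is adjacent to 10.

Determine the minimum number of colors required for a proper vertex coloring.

2, 4, 5, 6, 8, 10 form a clique, so at least 6 colors are needed.
6 colors suffice: 1=yellow, 2=red, 3=red, 4=green, 5=purple, 6=yellow, 7=green, 8=blue, 9=blue, 10=orange. Each edge has distinct colors on its endpoints.

6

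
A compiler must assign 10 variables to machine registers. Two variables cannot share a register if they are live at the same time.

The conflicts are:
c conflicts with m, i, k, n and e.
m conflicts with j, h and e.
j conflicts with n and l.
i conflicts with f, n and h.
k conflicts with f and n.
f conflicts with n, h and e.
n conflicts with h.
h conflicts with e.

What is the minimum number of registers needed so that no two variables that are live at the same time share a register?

4

i, f, n, h pairwise conflict, so at least 4 registers are needed.
Using 4 registers: c=2, m=1, j=2, i=4, k=4, f=3, n=1, h=2, l=1, e=4. Each listed conflict is separated.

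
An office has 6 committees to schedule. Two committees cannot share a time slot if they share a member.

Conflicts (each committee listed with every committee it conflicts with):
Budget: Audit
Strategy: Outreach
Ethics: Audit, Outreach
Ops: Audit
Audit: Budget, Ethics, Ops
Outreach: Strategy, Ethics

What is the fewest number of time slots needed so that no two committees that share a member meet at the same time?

Budget and Audit conflict, so at least 2 time slots are needed.
2 time slots suffice: time slot 1 → {Audit, Outreach}; time slot 2 → {Budget, Strategy, Ethics, Ops}. Every pair that conflicts lands in different time slots.

2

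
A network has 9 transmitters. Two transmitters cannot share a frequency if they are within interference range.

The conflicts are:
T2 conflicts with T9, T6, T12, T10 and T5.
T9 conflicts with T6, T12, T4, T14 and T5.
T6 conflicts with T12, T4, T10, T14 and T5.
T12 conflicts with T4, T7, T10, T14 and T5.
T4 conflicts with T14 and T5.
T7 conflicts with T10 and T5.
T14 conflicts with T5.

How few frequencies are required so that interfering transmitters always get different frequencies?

T9, T6, T12, T4, T14, T5 are mutually in conflict, so at least 6 frequencies are needed.
6 frequencies suffice: frequency 1 → {T12}; frequency 2 → {T6, T7}; frequency 3 → {T10, T5}; frequency 4 → {T9}; frequency 5 → {T2, T14}; frequency 6 → {T4}. No two conflicting transmitters share a frequency.

6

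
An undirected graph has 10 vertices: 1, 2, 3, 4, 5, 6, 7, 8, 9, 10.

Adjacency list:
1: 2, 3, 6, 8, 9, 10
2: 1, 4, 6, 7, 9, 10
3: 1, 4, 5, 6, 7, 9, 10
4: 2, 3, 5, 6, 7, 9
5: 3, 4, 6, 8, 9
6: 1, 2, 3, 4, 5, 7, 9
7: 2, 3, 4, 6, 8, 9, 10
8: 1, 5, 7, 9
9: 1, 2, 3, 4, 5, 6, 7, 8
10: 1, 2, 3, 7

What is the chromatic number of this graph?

3, 4, 5, 6, 9 are pairwise adjacent (a clique of size 5), so at least 5 colors are needed.
A valid assignment using 5 colors: 1=c, 2=d, 3=d, 4=e, 5=c, 6=b, 7=c, 8=b, 9=a, 10=a. No two adjacent vertices share a color.

5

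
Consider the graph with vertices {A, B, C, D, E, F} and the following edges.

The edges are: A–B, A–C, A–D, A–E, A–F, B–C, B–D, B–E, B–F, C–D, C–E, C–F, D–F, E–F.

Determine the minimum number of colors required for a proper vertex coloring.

5

A, B, C, D, F are mutually adjacent (a clique of size 5), so at least 5 colors are needed.
5 colors suffice: color 1 → {C}; color 2 → {F}; color 3 → {B}; color 4 → {A}; color 5 → {D, E}. Every edge joins two different colors.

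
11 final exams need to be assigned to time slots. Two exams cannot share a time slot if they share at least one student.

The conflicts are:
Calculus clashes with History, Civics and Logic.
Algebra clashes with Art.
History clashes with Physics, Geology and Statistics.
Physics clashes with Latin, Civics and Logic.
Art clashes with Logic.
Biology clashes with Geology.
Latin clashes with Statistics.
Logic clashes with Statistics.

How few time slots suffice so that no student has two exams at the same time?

2

History and Statistics conflict, so at least 2 time slots are needed.
2 time slots suffice: time slot 1 → {Calculus, Physics, Art, Geology, Statistics}; time slot 2 → {Algebra, History, Biology, Latin, Civics, Logic}. No two conflicting exams share a time slot.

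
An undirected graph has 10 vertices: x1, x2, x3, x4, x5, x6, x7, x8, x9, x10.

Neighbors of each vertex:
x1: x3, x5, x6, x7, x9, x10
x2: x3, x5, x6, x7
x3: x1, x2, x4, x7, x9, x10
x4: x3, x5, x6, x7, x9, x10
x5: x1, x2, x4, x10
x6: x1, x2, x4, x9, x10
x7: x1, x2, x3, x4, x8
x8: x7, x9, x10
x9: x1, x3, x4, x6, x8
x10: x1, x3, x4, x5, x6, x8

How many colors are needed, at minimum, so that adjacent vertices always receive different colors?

3

x4, x5, x10 are mutually adjacent, so at least 3 colors are needed.
3 colors suffice: color 1 → {x7, x9, x10}; color 2 → {x1, x2, x4, x8}; color 3 → {x3, x5, x6}. Each edge has distinct colors on its endpoints.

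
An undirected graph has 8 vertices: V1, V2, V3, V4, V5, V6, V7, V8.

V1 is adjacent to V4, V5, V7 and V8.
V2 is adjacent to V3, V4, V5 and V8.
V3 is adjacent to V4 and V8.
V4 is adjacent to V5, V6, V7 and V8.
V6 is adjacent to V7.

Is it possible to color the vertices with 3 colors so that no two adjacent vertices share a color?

No

V2, V3, V4, V8 are mutually adjacent (a clique of size 4), so at least 4 colors are needed.
So 3 colors are not enough.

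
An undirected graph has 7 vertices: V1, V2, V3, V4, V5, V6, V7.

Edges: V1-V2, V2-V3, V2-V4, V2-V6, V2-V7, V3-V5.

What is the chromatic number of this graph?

2

V2 and V3 are adjacent, so at least 2 colors are needed.
2 colors suffice: color R → {V2, V5}; color B → {V1, V3, V4, V6, V7}. No two adjacent vertices share a color.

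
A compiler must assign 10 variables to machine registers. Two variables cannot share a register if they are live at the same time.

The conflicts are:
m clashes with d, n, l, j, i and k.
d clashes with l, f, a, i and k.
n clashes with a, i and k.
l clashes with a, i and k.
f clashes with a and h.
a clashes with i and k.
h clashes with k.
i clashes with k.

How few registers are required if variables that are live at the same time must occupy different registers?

5

d, l, a, i, k all conflict with each other, so at least 5 registers are needed.
5 registers suffice: register 1 → {f, j, k}; register 2 → {h, i}; register 3 → {m, a}; register 4 → {d, n}; register 5 → {l}. No two conflicting variables share a register.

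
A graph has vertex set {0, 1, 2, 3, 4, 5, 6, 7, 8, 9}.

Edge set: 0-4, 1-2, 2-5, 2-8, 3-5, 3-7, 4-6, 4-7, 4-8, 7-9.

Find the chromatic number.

4 and 8 are adjacent, so at least 2 colors are needed.
2 colors suffice: 0=blue, 1=blue, 2=red, 3=red, 4=red, 5=blue, 6=blue, 7=blue, 8=blue, 9=red. No two adjacent vertices share a color.

2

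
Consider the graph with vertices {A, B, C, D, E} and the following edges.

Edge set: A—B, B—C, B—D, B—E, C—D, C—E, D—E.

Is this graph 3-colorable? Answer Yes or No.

B, C, D, E are pairwise adjacent (a clique of size 4), so at least 4 colors are needed.
So 3 colors are not enough.

No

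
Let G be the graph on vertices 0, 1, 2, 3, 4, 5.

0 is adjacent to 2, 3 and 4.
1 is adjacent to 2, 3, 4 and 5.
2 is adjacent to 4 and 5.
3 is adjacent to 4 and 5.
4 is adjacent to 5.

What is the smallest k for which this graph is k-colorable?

4

1, 3, 4, 5 are mutually adjacent (a clique of size 4), so at least 4 colors are needed.
4 colors suffice: color a → {4}; color b → {2, 3}; color c → {0, 5}; color d → {1}. Each edge has distinct colors on its endpoints.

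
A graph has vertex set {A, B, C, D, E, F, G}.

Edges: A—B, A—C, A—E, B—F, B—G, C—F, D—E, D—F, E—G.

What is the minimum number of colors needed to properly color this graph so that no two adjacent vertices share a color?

3

The cycle F-D-E-A-B-F has odd length 5, so it cannot be 2-colored; at least 3 colors are needed.
A valid assignment using 3 colors: A=2, B=1, C=1, D=3, E=1, F=2, G=2. Each edge has distinct colors on its endpoints.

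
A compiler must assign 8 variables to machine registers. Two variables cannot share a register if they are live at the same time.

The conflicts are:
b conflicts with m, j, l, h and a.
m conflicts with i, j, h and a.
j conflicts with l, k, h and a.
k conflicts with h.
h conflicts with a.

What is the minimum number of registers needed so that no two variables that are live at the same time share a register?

5

b, m, j, h, a all conflict with each other, so at least 5 registers are needed.
A valid assignment using 5 registers: b=2, m=3, i=1, j=1, l=3, k=2, h=4, a=5. Each listed conflict is separated.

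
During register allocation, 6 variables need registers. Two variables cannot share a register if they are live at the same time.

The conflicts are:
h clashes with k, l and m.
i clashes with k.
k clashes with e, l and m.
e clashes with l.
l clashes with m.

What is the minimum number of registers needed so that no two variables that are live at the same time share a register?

h, k, l, m pairwise conflict, so at least 4 registers are needed.
4 registers suffice: register 1 → {k}; register 2 → {i, l}; register 3 → {h, e}; register 4 → {m}. Every pair that conflicts lands in different registers.

4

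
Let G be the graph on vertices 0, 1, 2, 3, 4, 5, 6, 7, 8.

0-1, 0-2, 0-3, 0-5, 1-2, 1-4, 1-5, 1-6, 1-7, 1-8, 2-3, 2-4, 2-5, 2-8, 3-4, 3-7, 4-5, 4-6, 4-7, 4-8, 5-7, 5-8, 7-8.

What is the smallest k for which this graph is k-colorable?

5

1, 4, 5, 7, 8 are mutually adjacent (a clique of size 5), so at least 5 colors are needed.
One proper 5-coloring: 0=b, 1=a, 2=d, 3=a, 4=b, 5=c, 6=c, 7=d, 8=e. No two adjacent vertices share a color.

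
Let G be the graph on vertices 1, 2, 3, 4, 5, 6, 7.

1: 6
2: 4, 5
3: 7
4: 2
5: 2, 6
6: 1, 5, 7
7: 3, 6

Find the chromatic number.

2

3 and 7 are adjacent, so at least 2 colors are needed.
One proper 2-coloring: 1=blue, 2=red, 3=red, 4=blue, 5=blue, 6=red, 7=blue. Every edge joins two different colors.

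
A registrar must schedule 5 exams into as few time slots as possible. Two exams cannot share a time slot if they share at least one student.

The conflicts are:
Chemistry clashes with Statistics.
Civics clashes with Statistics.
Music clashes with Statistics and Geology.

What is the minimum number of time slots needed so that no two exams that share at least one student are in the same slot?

Chemistry and Statistics conflict, so at least 2 time slots are needed.
A valid assignment using 2 time slots: Chemistry=2, Civics=2, Music=2, Statistics=1, Geology=1. No two conflicting exams share a time slot.

2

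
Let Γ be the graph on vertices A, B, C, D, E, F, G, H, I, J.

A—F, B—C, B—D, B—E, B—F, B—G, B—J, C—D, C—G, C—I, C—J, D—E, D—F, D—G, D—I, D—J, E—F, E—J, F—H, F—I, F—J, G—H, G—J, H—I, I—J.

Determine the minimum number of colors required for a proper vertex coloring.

B, C, D, G, J are mutually adjacent (a clique of size 5), so at least 5 colors are needed.
One proper 5-coloring: A=1, B=4, C=5, D=2, E=5, F=3, G=3, H=1, I=4, J=1. No two adjacent vertices share a color.

5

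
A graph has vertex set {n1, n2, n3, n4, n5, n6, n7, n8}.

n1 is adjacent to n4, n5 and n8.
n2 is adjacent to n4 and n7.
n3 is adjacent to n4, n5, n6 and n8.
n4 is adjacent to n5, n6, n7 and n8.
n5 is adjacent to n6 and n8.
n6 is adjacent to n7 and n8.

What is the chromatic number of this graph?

n3, n4, n5, n6, n8 form a clique, so at least 5 colors are needed.
5 colors suffice: color 1 → {n4}; color 2 → {n1, n2, n6}; color 3 → {n5, n7}; color 4 → {n8}; color 5 → {n3}. No two adjacent vertices share a color.

5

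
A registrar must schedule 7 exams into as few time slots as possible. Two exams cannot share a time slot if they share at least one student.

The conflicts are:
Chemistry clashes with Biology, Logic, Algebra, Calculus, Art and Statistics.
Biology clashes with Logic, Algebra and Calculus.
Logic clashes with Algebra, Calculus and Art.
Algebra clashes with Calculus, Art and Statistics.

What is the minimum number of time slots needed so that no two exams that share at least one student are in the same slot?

Chemistry, Biology, Logic, Algebra, Calculus all conflict with each other, so at least 5 time slots are needed.
Using 5 time slots: Chemistry=1, Biology=4, Logic=3, Algebra=2, Calculus=5, Art=4, Statistics=3. No two conflicting exams share a time slot.

5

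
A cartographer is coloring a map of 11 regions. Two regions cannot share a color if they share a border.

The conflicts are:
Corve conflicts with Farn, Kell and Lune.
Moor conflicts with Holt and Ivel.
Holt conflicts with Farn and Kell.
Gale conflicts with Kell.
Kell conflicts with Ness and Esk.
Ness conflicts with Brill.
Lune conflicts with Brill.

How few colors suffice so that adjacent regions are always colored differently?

3

The cycle Kell-Corve-Lune-Brill-Ness-Kell has odd length 5, so it cannot be 2-colored; at least 3 colors are needed.
A valid assignment using 3 colors: Corve=2, Moor=1, Holt=2, Farn=1, Gale=2, Ivel=2, Kell=1, Ness=3, Lune=1, Brill=2, Esk=2. Every pair that conflicts lands in different colors.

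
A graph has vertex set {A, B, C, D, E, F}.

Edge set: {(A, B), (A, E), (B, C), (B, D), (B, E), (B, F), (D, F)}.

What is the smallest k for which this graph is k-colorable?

B, D, F form a triangle, so at least 3 colors are needed.
3 colors suffice: color red → {B}; color blue → {A, C, F}; color green → {D, E}. Every edge joins two different colors.

3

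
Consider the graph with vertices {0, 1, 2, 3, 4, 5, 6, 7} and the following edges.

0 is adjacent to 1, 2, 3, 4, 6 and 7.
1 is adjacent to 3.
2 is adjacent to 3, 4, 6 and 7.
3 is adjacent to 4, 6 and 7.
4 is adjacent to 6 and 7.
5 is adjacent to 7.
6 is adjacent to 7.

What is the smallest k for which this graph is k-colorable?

0, 2, 3, 4, 6, 7 are pairwise adjacent (a clique of size 6), so at least 6 colors are needed.
6 colors suffice: color a → {1, 7}; color b → {0, 5}; color c → {3}; color d → {6}; color e → {4}; color f → {2}. Each edge has distinct colors on its endpoints.

6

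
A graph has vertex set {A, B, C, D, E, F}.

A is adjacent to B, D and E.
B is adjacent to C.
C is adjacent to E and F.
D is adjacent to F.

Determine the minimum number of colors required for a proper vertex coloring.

3

The cycle D-F-C-B-A-D has odd length 5, so it cannot be 2-colored; at least 3 colors are needed.
3 colors suffice: color 1 → {A, C}; color 2 → {B, E, F}; color 3 → {D}. Each edge has distinct colors on its endpoints.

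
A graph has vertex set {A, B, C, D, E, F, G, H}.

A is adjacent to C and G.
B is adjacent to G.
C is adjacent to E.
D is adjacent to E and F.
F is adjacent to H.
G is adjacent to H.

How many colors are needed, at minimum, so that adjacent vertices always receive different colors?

3

The cycle E-C-A-G-H-F-D-E has odd length 7, so it cannot be 2-colored; at least 3 colors are needed.
A valid assignment using 3 colors: A=3, B=2, C=2, D=2, E=1, F=1, G=1, H=2. No two adjacent vertices share a color.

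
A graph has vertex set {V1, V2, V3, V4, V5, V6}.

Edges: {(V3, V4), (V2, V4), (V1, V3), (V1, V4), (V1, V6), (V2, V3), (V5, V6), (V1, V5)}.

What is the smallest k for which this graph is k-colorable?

V1, V3, V4 are mutually adjacent, so at least 3 colors are needed.
A valid assignment using 3 colors: V1=1, V2=1, V3=3, V4=2, V5=2, V6=3. Every edge joins two different colors.

3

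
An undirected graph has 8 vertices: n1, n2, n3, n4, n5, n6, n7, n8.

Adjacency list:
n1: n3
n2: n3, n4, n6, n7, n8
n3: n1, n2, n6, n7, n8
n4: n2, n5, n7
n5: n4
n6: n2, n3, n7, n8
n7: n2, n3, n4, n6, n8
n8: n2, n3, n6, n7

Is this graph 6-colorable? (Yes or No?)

Yes

The chromatic number is 5. n2, n3, n6, n7, n8 are pairwise adjacent (a clique of size 5), so at least 5 colors are needed.
5 colors suffice: color 1 → {n1, n5, n7}; color 2 → {n2}; color 3 → {n3, n4}; color 4 → {n8}; color 5 → {n6}.
Since 6 ≥ 5, a proper 6-coloring certainly exists.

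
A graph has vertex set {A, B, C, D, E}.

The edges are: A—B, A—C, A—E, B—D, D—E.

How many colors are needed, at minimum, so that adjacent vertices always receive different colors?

A and B are adjacent, so at least 2 colors are needed.
2 colors suffice: color 1 → {A, D}; color 2 → {B, C, E}. Every edge joins two different colors.

2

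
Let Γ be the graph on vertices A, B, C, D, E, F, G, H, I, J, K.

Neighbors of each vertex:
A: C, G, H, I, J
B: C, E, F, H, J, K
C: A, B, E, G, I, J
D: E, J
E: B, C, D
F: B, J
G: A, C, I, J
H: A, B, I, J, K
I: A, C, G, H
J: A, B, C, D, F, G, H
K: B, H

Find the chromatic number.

A, C, G, I form a clique, so at least 4 colors are needed.
4 colors suffice: A=3, B=3, C=2, D=2, E=1, F=2, G=4, H=2, I=1, J=1, K=1. Each edge has distinct colors on its endpoints.

4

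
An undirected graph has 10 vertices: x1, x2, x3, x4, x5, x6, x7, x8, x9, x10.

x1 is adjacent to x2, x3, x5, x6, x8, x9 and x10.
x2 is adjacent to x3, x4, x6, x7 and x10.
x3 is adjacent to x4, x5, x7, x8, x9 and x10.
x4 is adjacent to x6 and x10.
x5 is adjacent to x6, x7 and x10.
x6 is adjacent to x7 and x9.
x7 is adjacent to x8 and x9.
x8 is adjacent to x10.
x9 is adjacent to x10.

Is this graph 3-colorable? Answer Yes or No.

x1, x2, x3, x10 are mutually adjacent (a clique of size 4), so at least 4 colors are needed.
So 3 colors are not enough.

No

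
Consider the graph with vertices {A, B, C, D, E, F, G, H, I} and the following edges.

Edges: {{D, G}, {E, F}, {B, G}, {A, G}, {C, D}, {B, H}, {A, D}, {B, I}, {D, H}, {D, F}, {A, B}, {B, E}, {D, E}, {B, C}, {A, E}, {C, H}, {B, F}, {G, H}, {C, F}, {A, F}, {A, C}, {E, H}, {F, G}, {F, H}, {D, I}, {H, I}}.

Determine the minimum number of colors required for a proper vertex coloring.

B, C, F, H form a clique, so at least 4 colors are needed.
4 colors suffice: color 1 → {A, H}; color 2 → {B, D}; color 3 → {F, I}; color 4 → {C, E, G}. Every edge joins two different colors.

4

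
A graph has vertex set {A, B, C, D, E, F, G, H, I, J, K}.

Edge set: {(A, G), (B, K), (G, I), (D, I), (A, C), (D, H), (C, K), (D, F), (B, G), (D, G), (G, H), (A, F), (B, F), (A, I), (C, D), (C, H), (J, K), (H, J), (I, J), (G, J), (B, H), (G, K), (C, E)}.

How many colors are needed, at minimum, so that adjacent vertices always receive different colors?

G, I, J are mutually adjacent, so at least 3 colors are needed.
3 colors suffice: color red → {C, F, G}; color blue → {E, H, I, K}; color green → {A, B, D, J}. No two adjacent vertices share a color.

3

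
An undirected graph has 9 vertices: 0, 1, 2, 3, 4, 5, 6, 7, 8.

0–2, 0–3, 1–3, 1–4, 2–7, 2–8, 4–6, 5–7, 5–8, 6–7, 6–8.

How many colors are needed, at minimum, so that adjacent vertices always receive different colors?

The cycle 3-0-2-7-6-4-1-3 has odd length 7, so it cannot be 2-colored; at least 3 colors are needed.
3 colors suffice: color red → {0, 4, 7, 8}; color blue → {2, 3, 5, 6}; color green → {1}. Each edge has distinct colors on its endpoints.

3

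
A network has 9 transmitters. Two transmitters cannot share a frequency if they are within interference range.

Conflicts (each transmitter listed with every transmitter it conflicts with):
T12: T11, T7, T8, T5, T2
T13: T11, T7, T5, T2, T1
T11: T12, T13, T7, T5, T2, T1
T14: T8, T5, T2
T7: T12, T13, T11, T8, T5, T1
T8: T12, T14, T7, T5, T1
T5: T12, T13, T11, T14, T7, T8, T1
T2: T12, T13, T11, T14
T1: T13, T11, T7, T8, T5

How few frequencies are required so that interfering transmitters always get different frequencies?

T13, T11, T7, T5, T1 all conflict with each other, so at least 5 frequencies are needed.
5 frequencies suffice: T12=4, T13=4, T11=3, T14=2, T7=2, T8=3, T5=1, T2=1, T1=5. Each listed conflict is separated.

5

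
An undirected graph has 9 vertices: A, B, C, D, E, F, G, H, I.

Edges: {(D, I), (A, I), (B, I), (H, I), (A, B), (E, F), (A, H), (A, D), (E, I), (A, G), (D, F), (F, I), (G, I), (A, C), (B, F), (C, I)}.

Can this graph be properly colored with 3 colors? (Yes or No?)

Yes

The chromatic number is 3. E, F, I are mutually adjacent, so at least 3 colors are needed.
3 colors suffice: A=2, B=3, C=3, D=3, E=3, F=2, G=3, H=3, I=1.
That is already a proper 3-coloring.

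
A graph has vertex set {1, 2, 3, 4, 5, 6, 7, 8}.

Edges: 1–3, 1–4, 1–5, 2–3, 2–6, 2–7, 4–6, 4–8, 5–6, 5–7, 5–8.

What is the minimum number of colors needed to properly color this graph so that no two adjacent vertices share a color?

The cycle 1-5-7-2-3-1 has odd length 5, so it cannot be 2-colored; at least 3 colors are needed.
A valid assignment using 3 colors: 1=blue, 2=red, 3=green, 4=red, 5=red, 6=blue, 7=blue, 8=blue. No two adjacent vertices share a color.

3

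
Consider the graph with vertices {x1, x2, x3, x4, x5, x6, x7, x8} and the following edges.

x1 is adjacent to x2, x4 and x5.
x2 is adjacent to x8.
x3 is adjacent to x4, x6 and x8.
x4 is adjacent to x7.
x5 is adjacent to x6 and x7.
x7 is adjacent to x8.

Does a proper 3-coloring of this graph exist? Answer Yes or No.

Yes

The chromatic number is 3. The cycle x7-x8-x3-x6-x5-x7 has odd length 5, so it cannot be 2-colored; at least 3 colors are needed.
3 colors suffice: color 1 → {x1, x3, x7}; color 2 → {x4, x5, x8}; color 3 → {x2, x6}.
That is already a proper 3-coloring.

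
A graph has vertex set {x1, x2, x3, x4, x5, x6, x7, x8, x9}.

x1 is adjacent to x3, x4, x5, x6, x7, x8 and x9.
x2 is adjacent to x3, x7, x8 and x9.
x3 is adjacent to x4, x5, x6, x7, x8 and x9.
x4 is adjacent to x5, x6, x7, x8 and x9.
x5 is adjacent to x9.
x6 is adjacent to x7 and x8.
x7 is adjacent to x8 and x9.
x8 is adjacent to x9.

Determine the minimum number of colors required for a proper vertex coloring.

x1, x3, x4, x7, x8, x9 are mutually adjacent (a clique of size 6), so at least 6 colors are needed.
6 colors suffice: color 1 → {x3}; color 2 → {x5, x7}; color 3 → {x1, x2}; color 4 → {x4}; color 5 → {x6, x9}; color 6 → {x8}. No two adjacent vertices share a color.

6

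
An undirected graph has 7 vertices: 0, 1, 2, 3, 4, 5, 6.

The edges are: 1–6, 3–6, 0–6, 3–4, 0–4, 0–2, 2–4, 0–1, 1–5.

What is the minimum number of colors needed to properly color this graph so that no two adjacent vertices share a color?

3

0, 2, 4 are mutually adjacent, so at least 3 colors are needed.
3 colors suffice: 0=a, 1=c, 2=c, 3=a, 4=b, 5=a, 6=b. Each edge has distinct colors on its endpoints.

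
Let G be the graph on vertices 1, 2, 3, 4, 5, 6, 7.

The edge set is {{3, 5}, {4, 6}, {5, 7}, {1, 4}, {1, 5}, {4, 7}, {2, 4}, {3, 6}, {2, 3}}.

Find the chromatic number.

3

The cycle 2-4-1-5-3-2 has odd length 5, so it cannot be 2-colored; at least 3 colors are needed.
3 colors suffice: color a → {4, 5}; color b → {1, 3, 7}; color c → {2, 6}. No two adjacent vertices share a color.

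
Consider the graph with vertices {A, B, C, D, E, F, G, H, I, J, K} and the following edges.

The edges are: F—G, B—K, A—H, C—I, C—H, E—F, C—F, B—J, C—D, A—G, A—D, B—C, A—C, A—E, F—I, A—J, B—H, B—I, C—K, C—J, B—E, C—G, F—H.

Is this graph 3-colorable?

The chromatic number is 3. C, F, G are pairwise adjacent, so at least 3 colors are needed.
One proper 3-coloring: A=blue, B=blue, C=red, D=green, E=red, F=blue, G=green, H=green, I=green, J=green, K=green.
That is already a proper 3-coloring.

Yes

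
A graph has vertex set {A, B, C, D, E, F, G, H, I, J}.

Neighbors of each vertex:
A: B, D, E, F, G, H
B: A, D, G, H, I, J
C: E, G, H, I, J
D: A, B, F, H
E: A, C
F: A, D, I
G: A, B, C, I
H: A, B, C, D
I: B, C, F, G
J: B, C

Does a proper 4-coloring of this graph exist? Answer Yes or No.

Yes

The chromatic number is 4. A, B, D, H are mutually adjacent (a clique of size 4), so at least 4 colors are needed.
4 colors suffice: A=blue, B=red, C=red, D=green, E=green, F=red, G=green, H=yellow, I=blue, J=blue.
That is already a proper 4-coloring.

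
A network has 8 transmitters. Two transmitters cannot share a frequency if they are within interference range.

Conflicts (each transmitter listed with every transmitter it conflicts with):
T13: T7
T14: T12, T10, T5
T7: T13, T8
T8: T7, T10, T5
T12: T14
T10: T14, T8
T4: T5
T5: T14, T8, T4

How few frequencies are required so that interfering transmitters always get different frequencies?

2

T13 and T7 conflict, so at least 2 frequencies are needed.
Using 2 frequencies: T13=1, T14=1, T7=2, T8=1, T12=2, T10=2, T4=1, T5=2. Each listed conflict is separated.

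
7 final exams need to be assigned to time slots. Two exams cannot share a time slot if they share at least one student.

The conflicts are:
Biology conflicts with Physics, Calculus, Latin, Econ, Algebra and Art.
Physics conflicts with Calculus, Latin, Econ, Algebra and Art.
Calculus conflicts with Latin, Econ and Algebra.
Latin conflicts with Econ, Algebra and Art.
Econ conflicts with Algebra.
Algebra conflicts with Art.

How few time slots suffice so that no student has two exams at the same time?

6

Biology, Physics, Calculus, Latin, Econ, Algebra are mutually in conflict, so at least 6 time slots are needed.
Using 6 time slots: Biology=4, Physics=3, Calculus=6, Latin=1, Econ=5, Algebra=2, Art=5. Each listed conflict is separated.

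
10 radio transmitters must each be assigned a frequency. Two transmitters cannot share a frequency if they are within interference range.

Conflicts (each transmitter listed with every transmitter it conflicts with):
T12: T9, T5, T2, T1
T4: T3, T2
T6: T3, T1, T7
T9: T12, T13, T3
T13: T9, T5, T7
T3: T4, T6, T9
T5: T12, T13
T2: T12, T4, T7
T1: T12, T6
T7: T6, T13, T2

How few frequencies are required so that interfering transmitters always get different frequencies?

3

The cycle T9-T13-T7-T6-T3-T9 has odd length 5, so it cannot be 2-colored; at least 3 frequencies are needed.
3 frequencies suffice: frequency 1 → {T12, T3, T7}; frequency 2 → {T6, T13, T2}; frequency 3 → {T4, T9, T5, T1}. Each listed conflict is separated.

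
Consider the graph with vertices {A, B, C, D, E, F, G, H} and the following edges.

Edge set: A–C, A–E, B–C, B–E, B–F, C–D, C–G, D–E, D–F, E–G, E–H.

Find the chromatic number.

E and G are adjacent, so at least 2 colors are needed.
2 colors suffice: A=blue, B=blue, C=red, D=blue, E=red, F=red, G=blue, H=blue. No two adjacent vertices share a color.

2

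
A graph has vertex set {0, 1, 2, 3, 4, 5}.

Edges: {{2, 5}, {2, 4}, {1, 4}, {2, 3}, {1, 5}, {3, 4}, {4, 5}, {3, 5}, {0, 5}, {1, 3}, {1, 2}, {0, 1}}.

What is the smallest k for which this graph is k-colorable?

5

1, 2, 3, 4, 5 form a clique, so at least 5 colors are needed.
5 colors suffice: color red → {5}; color blue → {1}; color green → {0, 2}; color yellow → {3}; color purple → {4}. Each edge has distinct colors on its endpoints.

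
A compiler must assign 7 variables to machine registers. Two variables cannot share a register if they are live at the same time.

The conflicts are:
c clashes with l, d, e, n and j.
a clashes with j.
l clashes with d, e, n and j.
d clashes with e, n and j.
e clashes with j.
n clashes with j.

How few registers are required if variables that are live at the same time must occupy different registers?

5

c, l, d, e, j all conflict with each other, so at least 5 registers are needed.
5 registers suffice: register 1 → {j}; register 2 → {c, a}; register 3 → {d}; register 4 → {l}; register 5 → {e, n}. No two conflicting variables share a register.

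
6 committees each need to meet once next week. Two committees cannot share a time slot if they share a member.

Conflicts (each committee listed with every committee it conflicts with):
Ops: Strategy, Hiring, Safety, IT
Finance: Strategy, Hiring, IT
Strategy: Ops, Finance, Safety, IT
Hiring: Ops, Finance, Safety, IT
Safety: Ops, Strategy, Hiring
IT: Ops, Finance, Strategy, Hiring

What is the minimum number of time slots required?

Ops, Hiring, IT pairwise conflict, so at least 3 time slots are needed.
Using 3 time slots: Ops=2, Finance=2, Strategy=1, Hiring=1, Safety=3, IT=3. Every pair that conflicts lands in different time slots.

3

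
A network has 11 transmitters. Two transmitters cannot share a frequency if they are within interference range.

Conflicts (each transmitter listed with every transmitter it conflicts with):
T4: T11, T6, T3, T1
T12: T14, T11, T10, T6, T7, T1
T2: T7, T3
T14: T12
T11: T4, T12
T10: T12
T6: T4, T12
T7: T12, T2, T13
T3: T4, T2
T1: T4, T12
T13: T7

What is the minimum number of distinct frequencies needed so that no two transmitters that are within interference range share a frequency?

T12 and T14 conflict, so at least 2 frequencies are needed.
2 frequencies suffice: frequency 1 → {T4, T12, T2, T13}; frequency 2 → {T14, T11, T10, T6, T7, T3, T1}. No two conflicting transmitters share a frequency.

2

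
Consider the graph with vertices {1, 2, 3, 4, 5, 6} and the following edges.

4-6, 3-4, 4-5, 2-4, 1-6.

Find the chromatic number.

2

1 and 6 are adjacent, so at least 2 colors are needed.
2 colors suffice: color red → {1, 4}; color blue → {2, 3, 5, 6}. No two adjacent vertices share a color.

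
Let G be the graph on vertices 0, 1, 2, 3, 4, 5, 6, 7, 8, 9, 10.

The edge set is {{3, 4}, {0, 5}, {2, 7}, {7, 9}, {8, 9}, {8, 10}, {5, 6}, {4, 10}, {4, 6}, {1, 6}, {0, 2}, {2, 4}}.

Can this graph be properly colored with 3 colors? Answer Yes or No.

The chromatic number is 3. The cycle 0-5-6-4-2-0 has odd length 5, so it cannot be 2-colored; at least 3 colors are needed.
3 colors suffice: color a → {1, 4, 5, 7, 8}; color b → {2, 3, 6, 9, 10}; color c → {0}.
That is already a proper 3-coloring.

Yes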